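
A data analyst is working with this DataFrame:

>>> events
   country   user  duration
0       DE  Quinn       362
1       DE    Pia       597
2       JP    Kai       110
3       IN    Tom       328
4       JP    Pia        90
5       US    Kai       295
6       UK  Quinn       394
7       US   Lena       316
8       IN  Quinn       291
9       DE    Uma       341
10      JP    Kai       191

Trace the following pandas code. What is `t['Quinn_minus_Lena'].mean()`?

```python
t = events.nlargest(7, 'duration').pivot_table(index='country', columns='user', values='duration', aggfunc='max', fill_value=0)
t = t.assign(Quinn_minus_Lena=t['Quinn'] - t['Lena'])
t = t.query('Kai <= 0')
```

take 7 rows with largest duration:
  country   user  duration
1      DE    Pia       597
6      UK  Quinn       394
0      DE  Quinn       362
9      DE    Uma       341
3      IN    Tom       328
7      US   Lena       316
5      US    Kai       295
pivot: rows=country, cols=user, max(duration):
user     Kai  Lena  Pia  Quinn  Tom  Uma
country                                 
DE         0     0  597    362    0  341
IN         0     0    0      0  328    0
UK         0     0    0    394    0    0
US       295   316    0      0    0    0
add column Quinn_minus_Lena = t['Quinn'] - t['Lena']:
user     Kai  Lena  Pia  Quinn  Tom  Uma  Quinn_minus_Lena
country                                                   
DE         0     0  597    362    0  341               362
IN         0     0    0      0  328    0                 0
UK         0     0    0    394    0    0               394
US       295   316    0      0    0    0              -316
filter rows where Kai <= 0:
user     Kai  Lena  Pia  Quinn  Tom  Uma  Quinn_minus_Lena
country                                                   
DE         0     0  597    362    0  341               362
IN         0     0    0      0  328    0                 0
UK         0     0    0    394    0    0               394

252.0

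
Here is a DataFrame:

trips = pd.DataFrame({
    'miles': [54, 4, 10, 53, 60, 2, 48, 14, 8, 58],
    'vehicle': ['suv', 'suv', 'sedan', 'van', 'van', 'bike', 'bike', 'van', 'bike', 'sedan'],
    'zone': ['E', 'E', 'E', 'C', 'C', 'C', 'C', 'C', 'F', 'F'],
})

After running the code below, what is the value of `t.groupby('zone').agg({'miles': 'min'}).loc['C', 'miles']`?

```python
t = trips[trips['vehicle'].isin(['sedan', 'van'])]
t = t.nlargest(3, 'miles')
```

53

filter rows where vehicle in ['sedan', 'van']:
   miles vehicle zone
2     10   sedan    E
3     53     van    C
4     60     van    C
7     14     van    C
9     58   sedan    F
take 3 rows with largest miles:
   miles vehicle zone
4     60     van    C
9     58   sedan    F
3     53     van    C
group by zone, min of miles:
      miles
zone       
C        53
F        58
Finally, value at row 'C', column 'miles' = 53.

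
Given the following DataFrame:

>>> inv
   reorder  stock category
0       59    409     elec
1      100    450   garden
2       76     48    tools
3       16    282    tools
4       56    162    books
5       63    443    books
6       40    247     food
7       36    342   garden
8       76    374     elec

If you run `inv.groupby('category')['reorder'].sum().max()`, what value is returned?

136

group by category, sum of reorder:
category
books     119
elec      135
food       40
garden    136
tools      92
Name: reorder, dtype: int64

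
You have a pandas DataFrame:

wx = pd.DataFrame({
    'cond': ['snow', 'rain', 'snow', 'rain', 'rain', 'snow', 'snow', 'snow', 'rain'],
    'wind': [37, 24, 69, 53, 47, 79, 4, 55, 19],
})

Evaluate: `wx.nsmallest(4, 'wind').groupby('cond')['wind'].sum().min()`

take 4 rows with smallest wind:
   cond  wind
6  snow     4
8  rain    19
1  rain    24
0  snow    37
group by cond, sum of wind:
cond
rain    43
snow    41
Name: wind, dtype: int64
Taking the min of the resulting series gives 41.

41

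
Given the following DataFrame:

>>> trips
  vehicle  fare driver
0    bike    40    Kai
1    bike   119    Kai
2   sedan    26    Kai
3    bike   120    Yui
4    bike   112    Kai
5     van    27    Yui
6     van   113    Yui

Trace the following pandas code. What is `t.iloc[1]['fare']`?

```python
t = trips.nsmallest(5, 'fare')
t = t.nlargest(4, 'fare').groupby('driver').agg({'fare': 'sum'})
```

take 5 rows with smallest fare:
  vehicle  fare driver
2   sedan    26    Kai
5     van    27    Yui
0    bike    40    Kai
4    bike   112    Kai
6     van   113    Yui
take 4 rows with largest fare:
  vehicle  fare driver
6     van   113    Yui
4    bike   112    Kai
0    bike    40    Kai
5     van    27    Yui
group by driver, sum of fare:
        fare
driver      
Kai      152
Yui      140
value at position 1, column 'fare' → 140

140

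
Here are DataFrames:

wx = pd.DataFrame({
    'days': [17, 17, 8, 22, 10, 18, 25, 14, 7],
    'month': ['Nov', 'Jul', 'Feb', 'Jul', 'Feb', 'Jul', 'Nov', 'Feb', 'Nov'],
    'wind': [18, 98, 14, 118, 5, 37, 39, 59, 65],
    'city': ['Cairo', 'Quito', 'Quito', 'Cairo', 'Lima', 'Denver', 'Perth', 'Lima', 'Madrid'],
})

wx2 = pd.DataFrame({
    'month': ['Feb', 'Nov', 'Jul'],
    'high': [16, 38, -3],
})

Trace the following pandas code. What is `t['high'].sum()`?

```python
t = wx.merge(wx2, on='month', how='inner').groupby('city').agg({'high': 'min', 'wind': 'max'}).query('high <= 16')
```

7

merge on 'month' (how='inner') → 9 rows:
   days month  wind    city  high
0    17   Nov    18   Cairo    38
1    17   Jul    98   Quito    -3
2     8   Feb    14   Quito    16
3    22   Jul   118   Cairo    -3
4    10   Feb     5    Lima    16
5    18   Jul    37  Denver    -3
6    25   Nov    39   Perth    38
7    14   Feb    59    Lima    16
8     7   Nov    65  Madrid    38
group by city: min(high), max(wind):
        high  wind
city              
Cairo     -3   118
Denver    -3    37
Lima      16    59
Madrid    38    65
Perth     38    39
Quito     -3    98
filter rows where high <= 16:
        high  wind
city              
Cairo     -3   118
Denver    -3    37
Lima      16    59
Quito     -3    98
Then the sum of column 'high': 7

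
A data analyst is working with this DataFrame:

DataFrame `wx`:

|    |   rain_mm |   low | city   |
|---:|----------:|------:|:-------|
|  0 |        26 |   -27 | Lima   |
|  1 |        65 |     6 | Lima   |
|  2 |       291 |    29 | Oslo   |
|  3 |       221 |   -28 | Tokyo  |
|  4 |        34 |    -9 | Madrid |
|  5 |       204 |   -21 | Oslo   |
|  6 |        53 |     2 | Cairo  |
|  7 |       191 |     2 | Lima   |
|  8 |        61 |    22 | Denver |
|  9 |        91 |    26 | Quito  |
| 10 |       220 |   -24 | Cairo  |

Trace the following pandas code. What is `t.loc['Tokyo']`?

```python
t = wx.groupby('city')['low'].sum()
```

-28

group by city, sum of low:
city
Cairo    -22
Denver    22
Lima     -19
Madrid    -9
Oslo       8
Quito     26
Tokyo    -28
Name: low, dtype: int64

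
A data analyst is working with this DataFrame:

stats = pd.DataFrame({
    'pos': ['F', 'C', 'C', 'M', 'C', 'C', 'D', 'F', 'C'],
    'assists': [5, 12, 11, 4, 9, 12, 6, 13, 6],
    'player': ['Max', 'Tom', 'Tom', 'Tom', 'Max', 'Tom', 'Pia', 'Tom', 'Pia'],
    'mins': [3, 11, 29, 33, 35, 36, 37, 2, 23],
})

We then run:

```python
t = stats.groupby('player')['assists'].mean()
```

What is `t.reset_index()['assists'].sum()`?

group by player, mean of assists:
player
Max     7.0
Pia     6.0
Tom    10.4
Name: assists, dtype: float64
reset_index():
  player  assists
0    Max      7.0
1    Pia      6.0
2    Tom     10.4
Then the sum of column 'assists': 23.4

23.4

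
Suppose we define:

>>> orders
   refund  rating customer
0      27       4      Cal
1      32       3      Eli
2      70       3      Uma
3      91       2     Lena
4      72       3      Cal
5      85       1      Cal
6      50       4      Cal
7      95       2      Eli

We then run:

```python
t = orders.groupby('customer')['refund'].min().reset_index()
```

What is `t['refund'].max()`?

91

group by customer, min of refund:
customer
Cal     27
Eli     32
Lena    91
Uma     70
Name: refund, dtype: int64
reset_index():
  customer  refund
0      Cal      27
1      Eli      32
2     Lena      91
3      Uma      70
max of column 'refund' → 91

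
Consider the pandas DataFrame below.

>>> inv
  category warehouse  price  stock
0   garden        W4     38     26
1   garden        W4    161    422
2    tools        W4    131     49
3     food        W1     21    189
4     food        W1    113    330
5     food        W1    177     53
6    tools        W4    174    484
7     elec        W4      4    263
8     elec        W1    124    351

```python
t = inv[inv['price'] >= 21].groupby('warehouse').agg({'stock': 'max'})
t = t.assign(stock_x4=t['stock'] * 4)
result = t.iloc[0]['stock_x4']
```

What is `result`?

1404

filter rows where price >= 21:
  category warehouse  price  stock
0   garden        W4     38     26
1   garden        W4    161    422
2    tools        W4    131     49
3     food        W1     21    189
4     food        W1    113    330
5     food        W1    177     53
6    tools        W4    174    484
8     elec        W1    124    351
group by warehouse, max of stock:
           stock
warehouse       
W1           351
W4           484
add column stock_x4 = t['stock'] * 4:
           stock  stock_x4
warehouse                 
W1           351      1404
W4           484      1936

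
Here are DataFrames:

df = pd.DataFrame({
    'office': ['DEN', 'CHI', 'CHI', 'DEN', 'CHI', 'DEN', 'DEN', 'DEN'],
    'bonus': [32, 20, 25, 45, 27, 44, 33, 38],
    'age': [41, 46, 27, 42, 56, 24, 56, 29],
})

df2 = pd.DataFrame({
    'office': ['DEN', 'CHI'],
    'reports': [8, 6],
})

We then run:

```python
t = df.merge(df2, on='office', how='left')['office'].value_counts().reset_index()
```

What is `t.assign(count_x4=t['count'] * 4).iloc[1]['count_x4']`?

merge on 'office' (how='left') → 8 rows:
  office  bonus  age  reports
0    DEN     32   41        8
1    CHI     20   46        6
2    CHI     25   27        6
3    DEN     45   42        8
4    CHI     27   56        6
5    DEN     44   24        8
6    DEN     33   56        8
7    DEN     38   29        8
value_counts of office:
office
DEN    5
CHI    3
Name: count, dtype: int64
reset_index():
  office  count
0    DEN      5
1    CHI      3
add column count_x4 = t['count'] * 4:
  office  count  count_x4
0    DEN      5        20
1    CHI      3        12
The value at position 1, column 'count_x4' is 12.

12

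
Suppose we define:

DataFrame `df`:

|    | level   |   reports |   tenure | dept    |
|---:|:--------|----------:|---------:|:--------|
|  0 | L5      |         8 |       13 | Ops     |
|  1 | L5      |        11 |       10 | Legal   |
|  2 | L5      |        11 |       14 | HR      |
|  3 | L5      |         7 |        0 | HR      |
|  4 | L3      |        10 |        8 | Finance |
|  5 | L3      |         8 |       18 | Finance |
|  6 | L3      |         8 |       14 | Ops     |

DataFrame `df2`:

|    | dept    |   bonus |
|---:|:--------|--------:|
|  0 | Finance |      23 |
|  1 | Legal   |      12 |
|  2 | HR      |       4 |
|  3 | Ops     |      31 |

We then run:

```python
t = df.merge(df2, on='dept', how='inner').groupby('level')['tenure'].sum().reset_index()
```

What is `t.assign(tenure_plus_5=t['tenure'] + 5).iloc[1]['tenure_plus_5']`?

merge on 'dept' (how='inner') → 7 rows:
  level  reports  tenure     dept  bonus
0    L5        8      13      Ops     31
1    L5       11      10    Legal     12
2    L5       11      14       HR      4
3    L5        7       0       HR      4
4    L3       10       8  Finance     23
5    L3        8      18  Finance     23
6    L3        8      14      Ops     31
group by level, sum of tenure:
level
L3    40
L5    37
Name: tenure, dtype: int64
reset_index():
  level  tenure
0    L3      40
1    L5      37
add column tenure_plus_5 = t['tenure'] + 5:
  level  tenure  tenure_plus_5
0    L3      40             45
1    L5      37             42

42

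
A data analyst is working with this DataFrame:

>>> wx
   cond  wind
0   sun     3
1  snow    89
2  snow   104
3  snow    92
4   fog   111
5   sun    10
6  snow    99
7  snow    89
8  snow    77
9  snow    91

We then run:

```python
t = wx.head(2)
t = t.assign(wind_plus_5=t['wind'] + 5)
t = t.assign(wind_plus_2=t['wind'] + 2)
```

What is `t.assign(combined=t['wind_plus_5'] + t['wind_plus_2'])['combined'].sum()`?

take first 2 rows:
   cond  wind
0   sun     3
1  snow    89
add column wind_plus_5 = t['wind'] + 5:
   cond  wind  wind_plus_5
0   sun     3            8
1  snow    89           94
add column wind_plus_2 = t['wind'] + 2:
   cond  wind  wind_plus_5  wind_plus_2
0   sun     3            8            5
1  snow    89           94           91
add column combined = t['wind_plus_5'] + t['wind_plus_2']:
   cond  wind  wind_plus_5  wind_plus_2  combined
0   sun     3            8            5        13
1  snow    89           94           91       185
Reading off the sum of column 'combined', we get 198.

198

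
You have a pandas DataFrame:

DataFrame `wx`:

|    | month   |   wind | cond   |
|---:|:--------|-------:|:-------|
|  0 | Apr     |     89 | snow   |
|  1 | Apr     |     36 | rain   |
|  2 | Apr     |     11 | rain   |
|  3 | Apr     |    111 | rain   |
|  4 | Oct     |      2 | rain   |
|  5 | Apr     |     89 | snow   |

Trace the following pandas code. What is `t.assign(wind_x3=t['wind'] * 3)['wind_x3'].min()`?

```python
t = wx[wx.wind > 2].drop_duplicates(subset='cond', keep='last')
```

267

filter rows where wind > 2:
  month  wind  cond
0   Apr    89  snow
1   Apr    36  rain
2   Apr    11  rain
3   Apr   111  rain
5   Apr    89  snow
drop duplicate cond (keep=last):
  month  wind  cond
3   Apr   111  rain
5   Apr    89  snow
add column wind_x3 = t['wind'] * 3:
  month  wind  cond  wind_x3
3   Apr   111  rain      333
5   Apr    89  snow      267
The min of column 'wind_x3' is 267.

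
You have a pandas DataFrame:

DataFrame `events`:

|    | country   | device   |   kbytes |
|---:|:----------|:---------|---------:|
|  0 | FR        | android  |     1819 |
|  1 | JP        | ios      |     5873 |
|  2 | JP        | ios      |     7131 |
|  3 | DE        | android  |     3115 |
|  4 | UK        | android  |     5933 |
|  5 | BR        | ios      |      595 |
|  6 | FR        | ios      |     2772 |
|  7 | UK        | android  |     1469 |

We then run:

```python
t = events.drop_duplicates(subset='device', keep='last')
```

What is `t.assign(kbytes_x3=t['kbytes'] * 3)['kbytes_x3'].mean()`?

drop duplicate device (keep=last):
  country   device  kbytes
6      FR      ios    2772
7      UK  android    1469
add column kbytes_x3 = t['kbytes'] * 3:
  country   device  kbytes  kbytes_x3
6      FR      ios    2772       8316
7      UK  android    1469       4407
So mean() = 6361.5.

6361.5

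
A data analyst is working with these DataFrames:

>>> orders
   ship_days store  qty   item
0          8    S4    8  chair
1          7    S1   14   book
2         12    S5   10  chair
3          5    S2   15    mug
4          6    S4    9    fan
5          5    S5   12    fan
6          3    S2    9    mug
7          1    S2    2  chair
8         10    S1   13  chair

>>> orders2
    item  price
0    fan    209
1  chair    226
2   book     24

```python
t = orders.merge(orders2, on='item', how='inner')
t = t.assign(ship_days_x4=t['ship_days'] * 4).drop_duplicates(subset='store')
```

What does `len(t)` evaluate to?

4

merge on 'item' (how='inner') → 7 rows:
   ship_days store  qty   item  price
0          8    S4    8  chair    226
1          7    S1   14   book     24
2         12    S5   10  chair    226
3          6    S4    9    fan    209
4          5    S5   12    fan    209
5          1    S2    2  chair    226
6         10    S1   13  chair    226
add column ship_days_x4 = t['ship_days'] * 4:
   ship_days store  qty   item  price  ship_days_x4
0          8    S4    8  chair    226            32
1          7    S1   14   book     24            28
2         12    S5   10  chair    226            48
3          6    S4    9    fan    209            24
4          5    S5   12    fan    209            20
5          1    S2    2  chair    226             4
6         10    S1   13  chair    226            40
drop duplicate store (keep=first):
   ship_days store  qty   item  price  ship_days_x4
0          8    S4    8  chair    226            32
1          7    S1   14   book     24            28
2         12    S5   10  chair    226            48
5          1    S2    2  chair    226             4
The number of rows is 4.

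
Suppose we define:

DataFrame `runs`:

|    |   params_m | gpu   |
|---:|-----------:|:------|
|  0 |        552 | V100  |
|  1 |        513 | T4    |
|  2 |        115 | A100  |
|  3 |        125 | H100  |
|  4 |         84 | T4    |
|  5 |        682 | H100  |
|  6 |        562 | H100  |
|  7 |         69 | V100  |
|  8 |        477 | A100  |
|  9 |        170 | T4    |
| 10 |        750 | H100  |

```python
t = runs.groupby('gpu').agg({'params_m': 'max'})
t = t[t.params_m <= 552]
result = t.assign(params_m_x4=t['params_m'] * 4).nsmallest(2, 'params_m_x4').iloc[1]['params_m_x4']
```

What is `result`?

2052

group by gpu, max of params_m:
      params_m
gpu           
A100       477
H100       750
T4         513
V100       552
filter rows where params_m <= 552:
      params_m
gpu           
A100       477
T4         513
V100       552
add column params_m_x4 = t['params_m'] * 4:
      params_m  params_m_x4
gpu                        
A100       477         1908
T4         513         2052
V100       552         2208
take 2 rows with smallest params_m_x4:
      params_m  params_m_x4
gpu                        
A100       477         1908
T4         513         2052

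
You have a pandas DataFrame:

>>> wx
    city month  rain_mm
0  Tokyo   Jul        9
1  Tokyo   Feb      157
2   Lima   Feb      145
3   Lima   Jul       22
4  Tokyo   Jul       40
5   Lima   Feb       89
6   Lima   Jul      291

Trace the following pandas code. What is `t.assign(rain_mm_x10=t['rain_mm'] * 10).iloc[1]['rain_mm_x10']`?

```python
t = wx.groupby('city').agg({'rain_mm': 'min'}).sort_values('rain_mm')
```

220

group by city, min of rain_mm:
       rain_mm
city          
Lima        22
Tokyo        9
sort by rain_mm:
       rain_mm
city          
Tokyo        9
Lima        22
add column rain_mm_x10 = t['rain_mm'] * 10:
       rain_mm  rain_mm_x10
city                       
Tokyo        9           90
Lima        22          220
value at position 1, column 'rain_mm_x10' → 220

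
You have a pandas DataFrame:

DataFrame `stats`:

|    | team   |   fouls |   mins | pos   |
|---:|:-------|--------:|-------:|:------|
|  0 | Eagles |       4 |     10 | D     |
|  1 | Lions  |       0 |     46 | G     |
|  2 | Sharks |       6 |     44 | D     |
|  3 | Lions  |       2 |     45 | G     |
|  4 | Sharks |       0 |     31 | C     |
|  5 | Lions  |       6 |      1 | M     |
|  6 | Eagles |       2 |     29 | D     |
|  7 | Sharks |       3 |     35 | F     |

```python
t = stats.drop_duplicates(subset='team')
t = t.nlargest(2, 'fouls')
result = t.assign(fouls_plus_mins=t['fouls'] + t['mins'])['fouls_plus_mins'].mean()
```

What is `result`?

drop duplicate team (keep=first):
     team  fouls  mins pos
0  Eagles      4    10   D
1   Lions      0    46   G
2  Sharks      6    44   D
take 2 rows with largest fouls:
     team  fouls  mins pos
2  Sharks      6    44   D
0  Eagles      4    10   D
add column fouls_plus_mins = t['fouls'] + t['mins']:
     team  fouls  mins pos  fouls_plus_mins
2  Sharks      6    44   D               50
0  Eagles      4    10   D               14
Taking the mean of column 'fouls_plus_mins' gives 32.0.

32.0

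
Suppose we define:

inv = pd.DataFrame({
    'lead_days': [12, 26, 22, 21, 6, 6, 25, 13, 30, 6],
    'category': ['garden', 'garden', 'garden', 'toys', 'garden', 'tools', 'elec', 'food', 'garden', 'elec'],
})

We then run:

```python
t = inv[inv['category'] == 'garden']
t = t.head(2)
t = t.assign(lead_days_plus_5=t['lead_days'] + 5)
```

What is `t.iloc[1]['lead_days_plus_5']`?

31

filter rows where category == 'garden':
   lead_days category
0         12   garden
1         26   garden
2         22   garden
4          6   garden
8         30   garden
take first 2 rows:
   lead_days category
0         12   garden
1         26   garden
add column lead_days_plus_5 = t['lead_days'] + 5:
   lead_days category  lead_days_plus_5
0         12   garden                17
1         26   garden                31
Finally, value at position 1, column 'lead_days_plus_5' = 31.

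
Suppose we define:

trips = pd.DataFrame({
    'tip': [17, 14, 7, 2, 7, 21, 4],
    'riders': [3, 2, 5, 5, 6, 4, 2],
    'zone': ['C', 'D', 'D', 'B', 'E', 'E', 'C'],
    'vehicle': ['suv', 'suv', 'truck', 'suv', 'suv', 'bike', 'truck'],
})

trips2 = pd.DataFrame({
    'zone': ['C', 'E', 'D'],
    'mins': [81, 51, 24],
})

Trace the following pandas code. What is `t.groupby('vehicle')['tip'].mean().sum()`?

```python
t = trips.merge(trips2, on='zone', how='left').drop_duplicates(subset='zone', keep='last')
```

28.5

merge on 'zone' (how='left') → 7 rows:
   tip  riders zone vehicle  mins
0   17       3    C     suv  81.0
1   14       2    D     suv  24.0
2    7       5    D   truck  24.0
3    2       5    B     suv   NaN
4    7       6    E     suv  51.0
5   21       4    E    bike  51.0
6    4       2    C   truck  81.0
drop duplicate zone (keep=last):
   tip  riders zone vehicle  mins
2    7       5    D   truck  24.0
3    2       5    B     suv   NaN
5   21       4    E    bike  51.0
6    4       2    C   truck  81.0
group by vehicle, mean of tip:
vehicle
bike     21.0
suv       2.0
truck     5.5
Name: tip, dtype: float64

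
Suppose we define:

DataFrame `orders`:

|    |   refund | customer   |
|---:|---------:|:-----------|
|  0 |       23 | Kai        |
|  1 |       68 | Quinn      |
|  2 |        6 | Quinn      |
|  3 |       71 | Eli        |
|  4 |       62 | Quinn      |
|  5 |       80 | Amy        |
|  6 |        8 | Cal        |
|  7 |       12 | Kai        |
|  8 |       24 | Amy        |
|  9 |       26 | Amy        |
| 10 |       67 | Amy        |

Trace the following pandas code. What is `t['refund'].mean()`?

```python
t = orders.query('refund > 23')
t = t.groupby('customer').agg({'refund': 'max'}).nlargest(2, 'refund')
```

75.5

filter rows where refund > 23:
    refund customer
1       68    Quinn
3       71      Eli
4       62    Quinn
5       80      Amy
8       24      Amy
9       26      Amy
10      67      Amy
group by customer, max of refund:
          refund
customer        
Amy           80
Eli           71
Quinn         68
take 2 rows with largest refund:
          refund
customer        
Amy           80
Eli           71
Hence 75.5.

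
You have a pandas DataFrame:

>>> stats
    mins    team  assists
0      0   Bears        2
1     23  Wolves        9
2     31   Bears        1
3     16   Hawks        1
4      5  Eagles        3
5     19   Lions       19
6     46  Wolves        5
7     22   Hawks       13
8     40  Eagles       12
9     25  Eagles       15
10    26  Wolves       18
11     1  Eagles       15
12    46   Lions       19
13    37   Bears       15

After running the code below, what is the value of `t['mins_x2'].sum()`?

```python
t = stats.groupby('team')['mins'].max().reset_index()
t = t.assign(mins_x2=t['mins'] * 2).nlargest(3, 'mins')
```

264

group by team, max of mins:
team
Bears     37
Eagles    40
Hawks     22
Lions     46
Wolves    46
Name: mins, dtype: int64
reset_index():
     team  mins
0   Bears    37
1  Eagles    40
2   Hawks    22
3   Lions    46
4  Wolves    46
add column mins_x2 = t['mins'] * 2:
     team  mins  mins_x2
0   Bears    37       74
1  Eagles    40       80
2   Hawks    22       44
3   Lions    46       92
4  Wolves    46       92
take 3 rows with largest mins:
     team  mins  mins_x2
3   Lions    46       92
4  Wolves    46       92
1  Eagles    40       80
sum of column 'mins_x2' → 264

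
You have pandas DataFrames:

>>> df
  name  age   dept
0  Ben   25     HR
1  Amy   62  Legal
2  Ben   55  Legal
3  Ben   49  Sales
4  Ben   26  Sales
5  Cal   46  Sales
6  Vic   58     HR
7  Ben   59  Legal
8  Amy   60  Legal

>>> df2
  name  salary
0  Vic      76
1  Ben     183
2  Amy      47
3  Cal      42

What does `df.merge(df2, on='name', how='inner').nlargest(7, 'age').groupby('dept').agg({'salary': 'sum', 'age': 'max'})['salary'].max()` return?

460

merge on 'name' (how='inner') → 9 rows:
  name  age   dept  salary
0  Ben   25     HR     183
1  Amy   62  Legal      47
2  Ben   55  Legal     183
3  Ben   49  Sales     183
4  Ben   26  Sales     183
5  Cal   46  Sales      42
6  Vic   58     HR      76
7  Ben   59  Legal     183
8  Amy   60  Legal      47
take 7 rows with largest age:
  name  age   dept  salary
1  Amy   62  Legal      47
8  Amy   60  Legal      47
7  Ben   59  Legal     183
6  Vic   58     HR      76
2  Ben   55  Legal     183
3  Ben   49  Sales     183
5  Cal   46  Sales      42
group by dept: sum(salary), max(age):
       salary  age
dept              
HR         76   58
Legal     460   62
Sales     225   49
Then the max of column 'salary': 460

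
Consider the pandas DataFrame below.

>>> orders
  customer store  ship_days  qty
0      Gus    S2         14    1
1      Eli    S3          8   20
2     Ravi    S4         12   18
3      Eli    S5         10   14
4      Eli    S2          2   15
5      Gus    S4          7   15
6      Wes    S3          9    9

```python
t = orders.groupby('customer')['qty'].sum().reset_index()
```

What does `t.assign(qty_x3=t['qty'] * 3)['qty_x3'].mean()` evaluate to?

group by customer, sum of qty:
customer
Eli     49
Gus     16
Ravi    18
Wes      9
Name: qty, dtype: int64
reset_index():
  customer  qty
0      Eli   49
1      Gus   16
2     Ravi   18
3      Wes    9
add column qty_x3 = t['qty'] * 3:
  customer  qty  qty_x3
0      Eli   49     147
1      Gus   16      48
2     Ravi   18      54
3      Wes    9      27
Then the mean of column 'qty_x3': 69.0

69.0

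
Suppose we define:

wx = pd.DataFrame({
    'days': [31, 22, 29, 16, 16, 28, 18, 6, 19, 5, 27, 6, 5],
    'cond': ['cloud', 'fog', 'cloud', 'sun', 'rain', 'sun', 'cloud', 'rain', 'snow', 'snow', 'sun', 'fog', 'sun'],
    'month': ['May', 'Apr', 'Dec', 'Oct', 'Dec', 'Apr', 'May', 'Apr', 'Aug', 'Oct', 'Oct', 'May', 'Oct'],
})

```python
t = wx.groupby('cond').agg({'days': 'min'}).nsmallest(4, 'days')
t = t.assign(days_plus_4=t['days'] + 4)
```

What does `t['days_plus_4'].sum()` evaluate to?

group by cond, min of days:
       days
cond       
cloud    18
fog       6
rain      6
snow      5
sun       5
take 4 rows with smallest days:
      days
cond      
snow     5
sun      5
fog      6
rain     6
add column days_plus_4 = t['days'] + 4:
      days  days_plus_4
cond                   
snow     5            9
sun      5            9
fog      6           10
rain     6           10
Taking the sum of column 'days_plus_4' gives 38.

38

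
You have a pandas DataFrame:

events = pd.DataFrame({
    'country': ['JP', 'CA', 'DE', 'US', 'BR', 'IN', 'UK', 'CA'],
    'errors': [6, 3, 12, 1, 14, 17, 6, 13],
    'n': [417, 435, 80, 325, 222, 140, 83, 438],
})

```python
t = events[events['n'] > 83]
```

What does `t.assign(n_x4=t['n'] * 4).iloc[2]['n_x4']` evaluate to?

1300

filter rows where n > 83:
  country  errors    n
0      JP       6  417
1      CA       3  435
3      US       1  325
4      BR      14  222
5      IN      17  140
7      CA      13  438
add column n_x4 = t['n'] * 4:
  country  errors    n  n_x4
0      JP       6  417  1668
1      CA       3  435  1740
3      US       1  325  1300
4      BR      14  222   888
5      IN      17  140   560
7      CA      13  438  1752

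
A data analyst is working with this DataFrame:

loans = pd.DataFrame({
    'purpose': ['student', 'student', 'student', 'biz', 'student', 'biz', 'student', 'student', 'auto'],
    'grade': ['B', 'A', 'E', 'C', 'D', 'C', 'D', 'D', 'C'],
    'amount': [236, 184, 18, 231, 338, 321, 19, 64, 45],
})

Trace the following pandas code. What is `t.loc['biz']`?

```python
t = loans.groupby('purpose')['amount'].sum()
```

group by purpose, sum of amount:
purpose
auto        45
biz        552
student    859
Name: amount, dtype: int64
The value at index 'biz' is 552.

552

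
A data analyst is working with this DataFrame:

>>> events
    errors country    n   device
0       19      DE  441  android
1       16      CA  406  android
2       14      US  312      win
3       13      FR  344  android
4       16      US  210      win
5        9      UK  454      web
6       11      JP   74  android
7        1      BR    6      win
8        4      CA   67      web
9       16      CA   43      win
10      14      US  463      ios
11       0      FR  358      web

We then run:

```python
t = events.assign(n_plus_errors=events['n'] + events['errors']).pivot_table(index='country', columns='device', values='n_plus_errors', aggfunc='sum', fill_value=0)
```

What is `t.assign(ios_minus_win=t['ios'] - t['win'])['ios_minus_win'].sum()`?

add column n_plus_errors = events['n'] + events['errors']:
    errors country    n   device  n_plus_errors
0       19      DE  441  android            460
1       16      CA  406  android            422
2       14      US  312      win            326
3       13      FR  344  android            357
4       16      US  210      win            226
5        9      UK  454      web            463
6       11      JP   74  android             85
7        1      BR    6      win              7
8        4      CA   67      web             71
9       16      CA   43      win             59
10      14      US  463      ios            477
11       0      FR  358      web            358
pivot: rows=country, cols=device, sum(n_plus_errors):
device   android  ios  web  win
country                        
BR             0    0    0    7
CA           422    0   71   59
DE           460    0    0    0
FR           357    0  358    0
JP            85    0    0    0
UK             0    0  463    0
US             0  477    0  552
add column ios_minus_win = t['ios'] - t['win']:
device   android  ios  web  win  ios_minus_win
country                                       
BR             0    0    0    7             -7
CA           422    0   71   59            -59
DE           460    0    0    0              0
FR           357    0  358    0              0
JP            85    0    0    0              0
UK             0    0  463    0              0
US             0  477    0  552            -75

-141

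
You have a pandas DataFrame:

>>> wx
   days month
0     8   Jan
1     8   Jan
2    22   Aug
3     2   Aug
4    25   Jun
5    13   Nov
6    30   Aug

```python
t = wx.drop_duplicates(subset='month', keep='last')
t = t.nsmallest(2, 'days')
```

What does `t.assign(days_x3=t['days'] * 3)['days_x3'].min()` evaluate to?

drop duplicate month (keep=last):
   days month
1     8   Jan
4    25   Jun
5    13   Nov
6    30   Aug
take 2 rows with smallest days:
   days month
1     8   Jan
5    13   Nov
add column days_x3 = t['days'] * 3:
   days month  days_x3
1     8   Jan       24
5    13   Nov       39
Taking the min of column 'days_x3' gives 24.

24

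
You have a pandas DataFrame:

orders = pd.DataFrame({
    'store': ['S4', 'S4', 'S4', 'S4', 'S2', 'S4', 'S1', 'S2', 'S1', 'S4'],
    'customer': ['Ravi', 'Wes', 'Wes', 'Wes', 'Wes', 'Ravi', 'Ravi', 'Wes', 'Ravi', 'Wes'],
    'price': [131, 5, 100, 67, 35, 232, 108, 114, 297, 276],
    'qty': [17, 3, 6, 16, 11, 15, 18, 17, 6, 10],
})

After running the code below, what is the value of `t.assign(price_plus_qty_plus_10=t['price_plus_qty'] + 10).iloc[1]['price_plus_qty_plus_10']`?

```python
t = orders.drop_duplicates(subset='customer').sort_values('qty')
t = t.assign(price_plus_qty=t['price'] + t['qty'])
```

158

drop duplicate customer (keep=first):
  store customer  price  qty
0    S4     Ravi    131   17
1    S4      Wes      5    3
sort by qty:
  store customer  price  qty
1    S4      Wes      5    3
0    S4     Ravi    131   17
add column price_plus_qty = t['price'] + t['qty']:
  store customer  price  qty  price_plus_qty
1    S4      Wes      5    3               8
0    S4     Ravi    131   17             148
add column price_plus_qty_plus_10 = t['price_plus_qty'] + 10:
  store customer  price  qty  price_plus_qty  price_plus_qty_plus_10
1    S4      Wes      5    3               8                      18
0    S4     Ravi    131   17             148                     158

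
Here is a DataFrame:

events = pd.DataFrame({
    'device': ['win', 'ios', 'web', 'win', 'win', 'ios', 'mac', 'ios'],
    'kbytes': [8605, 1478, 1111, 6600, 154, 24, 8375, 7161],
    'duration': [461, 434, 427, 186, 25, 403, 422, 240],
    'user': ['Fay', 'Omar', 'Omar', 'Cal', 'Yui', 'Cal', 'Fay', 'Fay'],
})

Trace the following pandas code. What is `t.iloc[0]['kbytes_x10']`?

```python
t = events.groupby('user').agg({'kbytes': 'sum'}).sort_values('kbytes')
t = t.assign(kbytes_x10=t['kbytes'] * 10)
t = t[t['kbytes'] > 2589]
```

group by user, sum of kbytes:
      kbytes
user        
Cal     6624
Fay    24141
Omar    2589
Yui      154
sort by kbytes:
      kbytes
user        
Yui      154
Omar    2589
Cal     6624
Fay    24141
add column kbytes_x10 = t['kbytes'] * 10:
      kbytes  kbytes_x10
user                    
Yui      154        1540
Omar    2589       25890
Cal     6624       66240
Fay    24141      241410
filter rows where kbytes > 2589:
      kbytes  kbytes_x10
user                    
Cal     6624       66240
Fay    24141      241410

66240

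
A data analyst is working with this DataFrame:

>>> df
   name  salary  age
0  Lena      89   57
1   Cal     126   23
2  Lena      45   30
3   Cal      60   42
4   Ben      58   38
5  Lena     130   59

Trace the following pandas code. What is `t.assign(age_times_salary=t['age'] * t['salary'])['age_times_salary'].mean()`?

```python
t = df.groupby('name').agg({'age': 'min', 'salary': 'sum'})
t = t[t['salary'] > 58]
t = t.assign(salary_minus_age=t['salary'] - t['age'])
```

6099.0

group by name: min(age), sum(salary):
      age  salary
name             
Ben    38      58
Cal    23     186
Lena   30     264
filter rows where salary > 58:
      age  salary
name             
Cal    23     186
Lena   30     264
add column salary_minus_age = t['salary'] - t['age']:
      age  salary  salary_minus_age
name                               
Cal    23     186               163
Lena   30     264               234
add column age_times_salary = t['age'] * t['salary']:
      age  salary  salary_minus_age  age_times_salary
name                                                 
Cal    23     186               163              4278
Lena   30     264               234              7920
Finally, mean of column 'age_times_salary' = 6099.0.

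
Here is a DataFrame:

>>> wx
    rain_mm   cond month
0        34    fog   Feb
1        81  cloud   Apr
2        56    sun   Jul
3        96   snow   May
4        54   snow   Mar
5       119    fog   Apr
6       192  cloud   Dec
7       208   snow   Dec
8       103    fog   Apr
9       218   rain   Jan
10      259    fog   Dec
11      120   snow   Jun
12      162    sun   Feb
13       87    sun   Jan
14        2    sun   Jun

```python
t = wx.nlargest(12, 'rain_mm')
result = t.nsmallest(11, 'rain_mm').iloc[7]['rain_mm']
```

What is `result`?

take 12 rows with largest rain_mm:
    rain_mm   cond month
10      259    fog   Dec
9       218   rain   Jan
7       208   snow   Dec
6       192  cloud   Dec
12      162    sun   Feb
11      120   snow   Jun
5       119    fog   Apr
8       103    fog   Apr
3        96   snow   May
13       87    sun   Jan
1        81  cloud   Apr
2        56    sun   Jul
take 11 rows with smallest rain_mm:
    rain_mm   cond month
2        56    sun   Jul
1        81  cloud   Apr
13       87    sun   Jan
3        96   snow   May
8       103    fog   Apr
5       119    fog   Apr
11      120   snow   Jun
12      162    sun   Feb
6       192  cloud   Dec
7       208   snow   Dec
9       218   rain   Jan
Reading off the value at position 7, column 'rain_mm', we get 162.

162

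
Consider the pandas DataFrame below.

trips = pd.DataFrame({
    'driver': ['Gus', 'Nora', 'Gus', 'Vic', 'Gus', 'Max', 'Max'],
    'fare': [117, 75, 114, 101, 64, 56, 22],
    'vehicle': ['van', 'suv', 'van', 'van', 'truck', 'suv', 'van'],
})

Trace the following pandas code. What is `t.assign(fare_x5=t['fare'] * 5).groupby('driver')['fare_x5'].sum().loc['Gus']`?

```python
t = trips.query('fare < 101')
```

320

filter rows where fare < 101:
  driver  fare vehicle
1   Nora    75     suv
4    Gus    64   truck
5    Max    56     suv
6    Max    22     van
add column fare_x5 = t['fare'] * 5:
  driver  fare vehicle  fare_x5
1   Nora    75     suv      375
4    Gus    64   truck      320
5    Max    56     suv      280
6    Max    22     van      110
group by driver, sum of fare_x5:
driver
Gus     320
Max     390
Nora    375
Name: fare_x5, dtype: int64
Finally, value at index 'Gus' = 320.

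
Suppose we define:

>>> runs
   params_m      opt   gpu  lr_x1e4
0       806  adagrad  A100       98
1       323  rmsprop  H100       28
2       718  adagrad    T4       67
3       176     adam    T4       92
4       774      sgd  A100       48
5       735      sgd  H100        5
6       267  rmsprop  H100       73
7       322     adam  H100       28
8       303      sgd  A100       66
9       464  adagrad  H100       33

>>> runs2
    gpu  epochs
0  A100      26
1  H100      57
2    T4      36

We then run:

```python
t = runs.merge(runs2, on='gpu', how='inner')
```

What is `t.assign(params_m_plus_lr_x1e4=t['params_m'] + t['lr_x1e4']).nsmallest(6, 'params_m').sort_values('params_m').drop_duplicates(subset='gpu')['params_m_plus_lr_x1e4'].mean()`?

merge on 'gpu' (how='inner') → 10 rows:
   params_m      opt   gpu  lr_x1e4  epochs
0       806  adagrad  A100       98      26
1       323  rmsprop  H100       28      57
2       718  adagrad    T4       67      36
3       176     adam    T4       92      36
4       774      sgd  A100       48      26
5       735      sgd  H100        5      57
6       267  rmsprop  H100       73      57
7       322     adam  H100       28      57
8       303      sgd  A100       66      26
9       464  adagrad  H100       33      57
add column params_m_plus_lr_x1e4 = t['params_m'] + t['lr_x1e4']:
   params_m      opt   gpu  lr_x1e4  epochs  params_m_plus_lr_x1e4
0       806  adagrad  A100       98      26                    904
1       323  rmsprop  H100       28      57                    351
2       718  adagrad    T4       67      36                    785
3       176     adam    T4       92      36                    268
4       774      sgd  A100       48      26                    822
5       735      sgd  H100        5      57                    740
6       267  rmsprop  H100       73      57                    340
7       322     adam  H100       28      57                    350
8       303      sgd  A100       66      26                    369
9       464  adagrad  H100       33      57                    497
take 6 rows with smallest params_m:
   params_m      opt   gpu  lr_x1e4  epochs  params_m_plus_lr_x1e4
3       176     adam    T4       92      36                    268
6       267  rmsprop  H100       73      57                    340
8       303      sgd  A100       66      26                    369
7       322     adam  H100       28      57                    350
1       323  rmsprop  H100       28      57                    351
9       464  adagrad  H100       33      57                    497
sort by params_m:
   params_m      opt   gpu  lr_x1e4  epochs  params_m_plus_lr_x1e4
3       176     adam    T4       92      36                    268
6       267  rmsprop  H100       73      57                    340
8       303      sgd  A100       66      26                    369
7       322     adam  H100       28      57                    350
1       323  rmsprop  H100       28      57                    351
9       464  adagrad  H100       33      57                    497
drop duplicate gpu (keep=first):
   params_m      opt   gpu  lr_x1e4  epochs  params_m_plus_lr_x1e4
3       176     adam    T4       92      36                    268
6       267  rmsprop  H100       73      57                    340
8       303      sgd  A100       66      26                    369
Reading off the mean of column 'params_m_plus_lr_x1e4', we get 325.666666667.

325.666666667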